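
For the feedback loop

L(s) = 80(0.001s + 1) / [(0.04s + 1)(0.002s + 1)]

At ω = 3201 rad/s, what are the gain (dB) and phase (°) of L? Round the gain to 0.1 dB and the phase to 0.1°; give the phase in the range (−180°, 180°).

-9.8 dB, -98.0°

At ω = 3201 rad/s:
zero (1 + j3201·0.001) = 1 + j3.201 → |·| ≈ 3.3536, ∠ ≈ 72.65°
pole (1 + j3201·0.04) = 1 + j128.04 → |·| ≈ 128.04, ∠ ≈ 89.55°
pole (1 + j3201·0.002) = 1 + j6.402 → |·| ≈ 6.4796, ∠ ≈ 81.12°
|L| = 80 · 3.3536 / (128.04 · 6.4796) ≈ 0.32338
Gain = 20 log₁₀(0.32338) ≈ -9.81 dB
∠L = (72.65°) − (89.55° + 81.12°) = -98.02°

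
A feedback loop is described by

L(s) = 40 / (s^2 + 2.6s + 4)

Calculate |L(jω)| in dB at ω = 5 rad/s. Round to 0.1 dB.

At s = jω = j5:
quadratic: (j5)² + 2.6·j5 + 4 = -21 + j13 → |·| ≈ 24.698, ∠ ≈ 148.24°
|L| = 40 / 24.698 ≈ 1.6196
Gain = 20 log₁₀(1.6196) ≈ 4.19 dB

4.2 dB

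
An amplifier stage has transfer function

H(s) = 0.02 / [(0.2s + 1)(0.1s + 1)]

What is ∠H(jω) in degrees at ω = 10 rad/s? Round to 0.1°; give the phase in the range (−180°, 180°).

At ω = 10 rad/s:
pole (1 + j10·0.2) = 1 + j2 → |·| ≈ 2.2361, ∠ ≈ 63.43°
pole (1 + j10·0.1) = 1 + j1 → |·| ≈ 1.4142, ∠ ≈ 45.00°
∠H = (0°) − (63.43° + 45.00°) = -108.43°

-108.4°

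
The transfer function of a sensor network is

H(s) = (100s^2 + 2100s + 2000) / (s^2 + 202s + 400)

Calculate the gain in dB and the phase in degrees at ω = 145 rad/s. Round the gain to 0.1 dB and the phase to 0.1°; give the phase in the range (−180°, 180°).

35.5 dB, 46.6°

Substitute s = j145:
Numerator: 100(j145)^2 + 2100(j145) + 2000 = -2100500 + j304500
Denominator: (j145)^2 + 202(j145) + 400 = -20625 + j29290
|N| = √(2100500² + 304500²) ≈ 2.1225e+06, ∠N ≈ 171.75°
|D| = √(20625² + 29290²) ≈ 35823, ∠D ≈ 125.15°
|H| = 2.1225e+06 / 35823 ≈ 59.25
Gain = 20 log₁₀(59.25) ≈ 35.45 dB
∠H = 171.75° − 125.15° = 46.60°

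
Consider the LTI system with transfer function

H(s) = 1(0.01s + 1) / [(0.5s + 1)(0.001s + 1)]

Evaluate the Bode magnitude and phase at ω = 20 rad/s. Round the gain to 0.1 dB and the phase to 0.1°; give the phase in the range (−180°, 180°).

At ω = 20 rad/s:
zero (1 + j20·0.01) = 1 + j0.2 → |·| ≈ 1.0198, ∠ ≈ 11.31°
pole (1 + j20·0.5) = 1 + j10 → |·| ≈ 10.05, ∠ ≈ 84.29°
pole (1 + j20·0.001) = 1 + j0.02 → |·| ≈ 1.0002, ∠ ≈ 1.15°
|H| = 1 · 1.0198 / (10.05 · 1.0002) ≈ 0.10145
Gain = 20 log₁₀(0.10145) ≈ -19.87 dB
∠H = (11.31°) − (84.29° + 1.15°) = -74.13°

-19.9 dB, -74.1°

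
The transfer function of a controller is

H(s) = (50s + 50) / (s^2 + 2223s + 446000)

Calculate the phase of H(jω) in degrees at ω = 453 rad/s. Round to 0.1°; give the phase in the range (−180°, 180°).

Substitute s = j453:
Numerator: 50(j453) + 50 = 50 + j22650
Denominator: (j453)^2 + 2223(j453) + 446000 = 240791 + j1007019
|N| = √(50² + 22650²) ≈ 22650, ∠N ≈ 89.87°
|D| = √(240791² + 1007019²) ≈ 1.0354e+06, ∠D ≈ 76.55°
∠H = 89.87° − 76.55° = 13.32°

13.3°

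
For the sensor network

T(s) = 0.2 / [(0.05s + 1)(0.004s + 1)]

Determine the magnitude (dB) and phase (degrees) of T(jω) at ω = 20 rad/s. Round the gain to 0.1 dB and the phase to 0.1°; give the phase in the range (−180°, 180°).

-17.0 dB, -49.6°

At ω = 20 rad/s:
pole (1 + j20·0.05) = 1 + j1 → |·| ≈ 1.4142, ∠ ≈ 45.00°
pole (1 + j20·0.004) = 1 + j0.08 → |·| ≈ 1.0032, ∠ ≈ 4.57°
|T| = 0.2 · 1 / (1.4142 · 1.0032) ≈ 0.14097
Gain = 20 log₁₀(0.14097) ≈ -17.02 dB
∠T = (0°) − (45.00° + 4.57°) = -49.57°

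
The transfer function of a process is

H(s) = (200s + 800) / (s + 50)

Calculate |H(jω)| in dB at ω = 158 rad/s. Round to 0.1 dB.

Substitute s = j158:
Numerator: 200(j158) + 800 = 800 + j31600
Denominator: (j158) + 50 = 50 + j158
|N| = √(800² + 31600²) ≈ 31610, ∠N ≈ 88.55°
|D| = √(50² + 158²) ≈ 165.72, ∠D ≈ 72.44°
|H| = 31610 / 165.72 ≈ 190.74
Gain = 20 log₁₀(190.74) ≈ 45.61 dB

45.6 dB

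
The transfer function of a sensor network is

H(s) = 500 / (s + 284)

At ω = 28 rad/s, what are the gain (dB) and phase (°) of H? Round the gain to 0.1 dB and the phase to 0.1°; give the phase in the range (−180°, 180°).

4.9 dB, -5.6°

Substitute s = j28:
Numerator: 500 = 500 + j0
Denominator: (j28) + 284 = 284 + j28
|N| = √(500² + 0²) ≈ 500, ∠N ≈ 0.00°
|D| = √(284² + 28²) ≈ 285.38, ∠D ≈ 5.63°
|H| = 500 / 285.38 ≈ 1.752
Gain = 20 log₁₀(1.752) ≈ 4.87 dB
∠H = 0.00° − 5.63° = -5.63°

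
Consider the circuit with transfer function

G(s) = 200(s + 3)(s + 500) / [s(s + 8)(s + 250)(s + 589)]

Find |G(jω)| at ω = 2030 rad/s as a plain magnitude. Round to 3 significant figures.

4.76e-05

At s = jω = j2030:
zero (s+3): 3 + j2030 → |·| = √(3²+2030²) = √4120909 ≈ 2030, ∠ = arctan(2030/3) ≈ 89.92°
zero (s+500): 500 + j2030 → |·| = √(500²+2030²) = √4370900 ≈ 2090.7, ∠ = arctan(2030/500) ≈ 76.16°
pole (s+8): 8 + j2030 → |·| = √(8²+2030²) = √4120964 ≈ 2030, ∠ = arctan(2030/8) ≈ 89.77°
pole (s+250): 250 + j2030 → |·| = √(250²+2030²) = √4183400 ≈ 2045.3, ∠ = arctan(2030/250) ≈ 82.98°
pole (s+589): 589 + j2030 → |·| = √(589²+2030²) = √4467821 ≈ 2113.7, ∠ = arctan(2030/589) ≈ 73.82°
pole at origin: |s| = 2030, ∠ = 90.00° (in denominator)
|G| = 200 · 4.2441e+06 / 1.7815e+13 ≈ 4.7646e-05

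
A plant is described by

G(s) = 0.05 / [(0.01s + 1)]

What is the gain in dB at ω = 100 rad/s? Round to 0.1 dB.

At ω = 100 rad/s:
pole (1 + j100·0.01) = 1 + j1 → |·| ≈ 1.4142, ∠ ≈ 45.00°
|G| = 0.05 · 1 / (1.4142) ≈ 0.035356
Gain = 20 log₁₀(0.035356) ≈ -29.03 dB

-29.0 dB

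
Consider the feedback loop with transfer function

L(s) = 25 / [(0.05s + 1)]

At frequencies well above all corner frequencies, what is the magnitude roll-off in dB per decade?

-20 dB/decade

Each pole contributes −20 dB/decade at high frequency; each zero contributes +20 dB/decade.
Net: 0 zero(s) − 1 pole(s) → -20 dB/decade.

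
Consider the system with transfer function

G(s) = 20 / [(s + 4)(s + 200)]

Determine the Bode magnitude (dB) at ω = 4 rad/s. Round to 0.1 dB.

-35.1 dB

At s = jω = j4:
pole (s+4): 4 + j4 → |·| = √(4²+4²) = √32 ≈ 5.6569, ∠ = arctan(4/4) ≈ 45.00°
pole (s+200): 200 + j4 → |·| = √(200²+4²) = √40016 ≈ 200.04, ∠ = arctan(4/200) ≈ 1.15°
|G| = 20 / 1131.6 ≈ 0.017674
Gain = 20 log₁₀(0.017674) ≈ -35.05 dB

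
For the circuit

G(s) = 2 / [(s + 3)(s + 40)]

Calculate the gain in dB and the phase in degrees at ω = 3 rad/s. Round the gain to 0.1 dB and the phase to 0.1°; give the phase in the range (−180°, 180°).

-38.6 dB, -49.3°

At s = jω = j3:
pole (s+3): 3 + j3 → |·| = √(3²+3²) = √18 ≈ 4.2426, ∠ = arctan(3/3) ≈ 45.00°
pole (s+40): 40 + j3 → |·| = √(40²+3²) = √1609 ≈ 40.112, ∠ = arctan(3/40) ≈ 4.29°
|G| = 2 / 170.18 ≈ 0.011752
Gain = 20 log₁₀(0.011752) ≈ -38.60 dB
∠G = 0.00° − 49.29° = -49.29°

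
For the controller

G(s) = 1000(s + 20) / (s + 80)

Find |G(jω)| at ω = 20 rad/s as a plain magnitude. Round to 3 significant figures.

At s = jω = j20:
zero (s+20): 20 + j20 → |·| = √(20²+20²) = √800 ≈ 28.284, ∠ = arctan(20/20) ≈ 45.00°
pole (s+80): 80 + j20 → |·| = √(80²+20²) = √6800 ≈ 82.462, ∠ = arctan(20/80) ≈ 14.04°
|G| = 1000 · 28.284 / 82.462 ≈ 342.99

343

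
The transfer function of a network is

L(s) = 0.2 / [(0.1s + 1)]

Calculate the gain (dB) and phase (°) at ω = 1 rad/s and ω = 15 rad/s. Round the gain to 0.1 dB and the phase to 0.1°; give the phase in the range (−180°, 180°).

ω = 1: -14.0 dB, -5.7°; ω = 15: -19.1 dB, -56.3°

At ω = 1 rad/s:
pole (1 + j1·0.1) = 1 + j0.1 → |·| ≈ 1.005, ∠ ≈ 5.71°
|L| = 0.2 · 1 / (1.005) ≈ 0.199
Gain = 20 log₁₀(0.199) ≈ -14.02 dB
∠L = (0°) − (5.71°) = -5.71°

At ω = 15 rad/s:
pole (1 + j15·0.1) = 1 + j1.5 → |·| ≈ 1.8028, ∠ ≈ 56.31°
|L| = 0.2 · 1 / (1.8028) ≈ 0.11094
Gain = 20 log₁₀(0.11094) ≈ -19.10 dB
∠L = (0°) − (56.31°) = -56.31°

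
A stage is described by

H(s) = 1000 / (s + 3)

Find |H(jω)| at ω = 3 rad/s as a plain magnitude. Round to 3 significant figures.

236

At s = jω = j3:
pole (s+3): 3 + j3 → |·| = √(3²+3²) = √18 ≈ 4.2426, ∠ = arctan(3/3) ≈ 45.00°
|H| = 1000 / 4.2426 ≈ 235.7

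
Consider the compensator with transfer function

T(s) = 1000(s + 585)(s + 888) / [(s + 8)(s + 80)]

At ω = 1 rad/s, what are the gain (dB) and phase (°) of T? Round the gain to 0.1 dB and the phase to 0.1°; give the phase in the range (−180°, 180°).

118.1 dB, -7.7°

At s = jω = j1:
zero (s+585): 585 + j1 → |·| = √(585²+1²) = √342226 ≈ 585, ∠ = arctan(1/585) ≈ 0.10°
zero (s+888): 888 + j1 → |·| = √(888²+1²) = √788545 ≈ 888, ∠ = arctan(1/888) ≈ 0.06°
pole (s+8): 8 + j1 → |·| = √(8²+1²) = √65 ≈ 8.0623, ∠ = arctan(1/8) ≈ 7.13°
pole (s+80): 80 + j1 → |·| = √(80²+1²) = √6401 ≈ 80.006, ∠ = arctan(1/80) ≈ 0.72°
|T| = 1000 · 5.1948e+05 / 645.03 ≈ 8.0536e+05
Gain = 20 log₁₀(8.0536e+05) ≈ 118.12 dB
∠T = 0.16° − 7.85° = -7.69°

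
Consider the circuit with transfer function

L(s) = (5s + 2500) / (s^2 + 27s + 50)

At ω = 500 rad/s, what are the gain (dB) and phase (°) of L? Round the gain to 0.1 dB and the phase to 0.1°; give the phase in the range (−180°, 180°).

-37.0 dB, -131.9°

Substitute s = j500:
Numerator: 5(j500) + 2500 = 2500 + j2500
Denominator: (j500)^2 + 27(j500) + 50 = -249950 + j13500
|N| = √(2500² + 2500²) ≈ 3535.5, ∠N ≈ 45.00°
|D| = √(249950² + 13500²) ≈ 2.5031e+05, ∠D ≈ 176.91°
|L| = 3535.5 / 2.5031e+05 ≈ 0.014124
Gain = 20 log₁₀(0.014124) ≈ -37.00 dB
∠L = 45.00° − 176.91° = -131.91°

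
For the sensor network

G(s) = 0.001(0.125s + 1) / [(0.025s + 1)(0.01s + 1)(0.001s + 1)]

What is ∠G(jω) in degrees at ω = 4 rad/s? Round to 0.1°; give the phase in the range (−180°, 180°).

At ω = 4 rad/s:
zero (1 + j4·0.125) = 1 + j0.5 → |·| ≈ 1.118, ∠ ≈ 26.57°
pole (1 + j4·0.025) = 1 + j0.1 → |·| ≈ 1.005, ∠ ≈ 5.71°
pole (1 + j4·0.01) = 1 + j0.04 → |·| ≈ 1.0008, ∠ ≈ 2.29°
pole (1 + j4·0.001) = 1 + j0.004 → |·| ≈ 1, ∠ ≈ 0.23°
∠G = (26.57°) − (5.71° + 2.29° + 0.23°) = 18.34°

18.3°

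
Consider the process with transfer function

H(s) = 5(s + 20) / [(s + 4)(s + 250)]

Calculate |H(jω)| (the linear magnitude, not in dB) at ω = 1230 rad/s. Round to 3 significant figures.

At s = jω = j1230:
zero (s+20): 20 + j1230 → |·| = √(20²+1230²) = √1513300 ≈ 1230.2, ∠ = arctan(1230/20) ≈ 89.07°
pole (s+4): 4 + j1230 → |·| = √(4²+1230²) = √1512916 ≈ 1230, ∠ = arctan(1230/4) ≈ 89.81°
pole (s+250): 250 + j1230 → |·| = √(250²+1230²) = √1575400 ≈ 1255.1, ∠ = arctan(1230/250) ≈ 78.51°
|H| = 5 · 1230.2 / 1.5438e+06 ≈ 0.0039843

0.00398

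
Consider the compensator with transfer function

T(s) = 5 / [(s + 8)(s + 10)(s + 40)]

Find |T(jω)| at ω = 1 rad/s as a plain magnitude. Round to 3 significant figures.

At s = jω = j1:
pole (s+8): 8 + j1 → |·| = √(8²+1²) = √65 ≈ 8.0623, ∠ = arctan(1/8) ≈ 7.13°
pole (s+10): 10 + j1 → |·| = √(10²+1²) = √101 ≈ 10.05, ∠ = arctan(1/10) ≈ 5.71°
pole (s+40): 40 + j1 → |·| = √(40²+1²) = √1601 ≈ 40.012, ∠ = arctan(1/40) ≈ 1.43°
|T| = 5 / 3242 ≈ 0.0015423

0.00154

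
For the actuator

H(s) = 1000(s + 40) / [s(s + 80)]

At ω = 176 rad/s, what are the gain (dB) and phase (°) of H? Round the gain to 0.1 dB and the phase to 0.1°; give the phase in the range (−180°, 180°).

14.5 dB, -78.4°

At s = jω = j176:
zero (s+40): 40 + j176 → |·| = √(40²+176²) = √32576 ≈ 180.49, ∠ = arctan(176/40) ≈ 77.20°
pole (s+80): 80 + j176 → |·| = √(80²+176²) = √37376 ≈ 193.33, ∠ = arctan(176/80) ≈ 65.56°
pole at origin: |s| = 176, ∠ = 90.00° (in denominator)
|H| = 1000 · 180.49 / 34026 ≈ 5.3045
Gain = 20 log₁₀(5.3045) ≈ 14.49 dB
∠H = 77.20° − 155.56° = -78.36°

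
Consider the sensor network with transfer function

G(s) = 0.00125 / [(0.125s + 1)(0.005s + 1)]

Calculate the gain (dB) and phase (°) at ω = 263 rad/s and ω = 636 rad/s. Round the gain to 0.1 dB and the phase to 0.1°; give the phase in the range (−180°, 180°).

At ω = 263 rad/s:
pole (1 + j263·0.125) = 1 + j32.875 → |·| ≈ 32.89, ∠ ≈ 88.26°
pole (1 + j263·0.005) = 1 + j1.315 → |·| ≈ 1.652, ∠ ≈ 52.75°
|G| = 0.00125 · 1 / (32.89 · 1.652) ≈ 2.3006e-05
Gain = 20 log₁₀(2.3006e-05) ≈ -92.76 dB
∠G = (0°) − (88.26° + 52.75°) = -141.01°

At ω = 636 rad/s:
pole (1 + j636·0.125) = 1 + j79.5 → |·| ≈ 79.506, ∠ ≈ 89.28°
pole (1 + j636·0.005) = 1 + j3.18 → |·| ≈ 3.3335, ∠ ≈ 72.54°
|G| = 0.00125 · 1 / (79.506 · 3.3335) ≈ 4.7164e-06
Gain = 20 log₁₀(4.7164e-06) ≈ -106.53 dB
∠G = (0°) − (89.28° + 72.54°) = -161.82°

ω = 263: -92.8 dB, -141.0°; ω = 636: -106.5 dB, -161.8°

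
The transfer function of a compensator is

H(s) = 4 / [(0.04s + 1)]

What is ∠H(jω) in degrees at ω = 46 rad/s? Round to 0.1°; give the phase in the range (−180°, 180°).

-61.5°

At ω = 46 rad/s:
pole (1 + j46·0.04) = 1 + j1.84 → |·| ≈ 2.0942, ∠ ≈ 61.48°
∠H = (0°) − (61.48°) = -61.48°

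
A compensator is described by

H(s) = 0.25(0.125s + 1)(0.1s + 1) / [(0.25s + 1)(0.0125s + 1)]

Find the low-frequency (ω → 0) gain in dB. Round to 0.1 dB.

-12.0 dB

H(0) = 0.25 · 1 / 1 = 0.25
20 log₁₀(0.25) ≈ -12.04 dB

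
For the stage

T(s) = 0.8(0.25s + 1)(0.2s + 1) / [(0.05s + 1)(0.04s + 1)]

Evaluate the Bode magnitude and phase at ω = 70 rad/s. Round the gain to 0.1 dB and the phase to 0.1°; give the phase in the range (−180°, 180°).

25.2 dB, 28.2°

At ω = 70 rad/s:
zero (1 + j70·0.25) = 1 + j17.5 → |·| ≈ 17.529, ∠ ≈ 86.73°
zero (1 + j70·0.2) = 1 + j14 → |·| ≈ 14.036, ∠ ≈ 85.91°
pole (1 + j70·0.05) = 1 + j3.5 → |·| ≈ 3.6401, ∠ ≈ 74.05°
pole (1 + j70·0.04) = 1 + j2.8 → |·| ≈ 2.9732, ∠ ≈ 70.35°
|T| = 0.8 · 17.529 · 14.036 / (3.6401 · 2.9732) ≈ 18.187
Gain = 20 log₁₀(18.187) ≈ 25.20 dB
∠T = (86.73° + 85.91°) − (74.05° + 70.35°) = 28.24°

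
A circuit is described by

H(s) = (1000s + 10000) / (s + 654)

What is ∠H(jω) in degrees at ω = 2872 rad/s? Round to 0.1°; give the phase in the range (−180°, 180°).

12.6°

Substitute s = j2872:
Numerator: 1000(j2872) + 10000 = 10000 + j2872000
Denominator: (j2872) + 654 = 654 + j2872
|N| = √(10000² + 2872000²) ≈ 2.872e+06, ∠N ≈ 89.80°
|D| = √(654² + 2872²) ≈ 2945.5, ∠D ≈ 77.17°
∠H = 89.80° − 77.17° = 12.63°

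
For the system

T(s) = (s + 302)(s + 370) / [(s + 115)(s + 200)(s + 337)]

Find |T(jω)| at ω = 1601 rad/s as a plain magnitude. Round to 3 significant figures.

At s = jω = j1601:
zero (s+302): 302 + j1601 → |·| = √(302²+1601²) = √2654405 ≈ 1629.2, ∠ = arctan(1601/302) ≈ 79.32°
zero (s+370): 370 + j1601 → |·| = √(370²+1601²) = √2700101 ≈ 1643.2, ∠ = arctan(1601/370) ≈ 76.99°
pole (s+115): 115 + j1601 → |·| = √(115²+1601²) = √2576426 ≈ 1605.1, ∠ = arctan(1601/115) ≈ 85.89°
pole (s+200): 200 + j1601 → |·| = √(200²+1601²) = √2603201 ≈ 1613.4, ∠ = arctan(1601/200) ≈ 82.88°
pole (s+337): 337 + j1601 → |·| = √(337²+1601²) = √2676770 ≈ 1636.1, ∠ = arctan(1601/337) ≈ 78.11°
|T| = 1 · 2.6771e+06 / 4.237e+09 ≈ 0.00063184

0.000632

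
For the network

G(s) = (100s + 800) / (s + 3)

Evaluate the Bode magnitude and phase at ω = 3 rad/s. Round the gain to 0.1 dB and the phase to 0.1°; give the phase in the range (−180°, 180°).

46.1 dB, -24.4°

Substitute s = j3:
Numerator: 100(j3) + 800 = 800 + j300
Denominator: (j3) + 3 = 3 + j3
|N| = √(800² + 300²) ≈ 854.4, ∠N ≈ 20.56°
|D| = √(3² + 3²) ≈ 4.2426, ∠D ≈ 45.00°
|G| = 854.4 / 4.2426 ≈ 201.39
Gain = 20 log₁₀(201.39) ≈ 46.08 dB
∠G = 20.56° − 45.00° = -24.44°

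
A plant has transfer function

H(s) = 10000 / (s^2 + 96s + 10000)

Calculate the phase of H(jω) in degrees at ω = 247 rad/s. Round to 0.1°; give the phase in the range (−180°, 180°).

-155.1°

At s = jω = j247:
quadratic: (j247)² + 96·j247 + 10000 = -51009 + j23712 → |·| ≈ 56251, ∠ ≈ 155.07°
∠H = 0.00° − 155.07° = -155.07°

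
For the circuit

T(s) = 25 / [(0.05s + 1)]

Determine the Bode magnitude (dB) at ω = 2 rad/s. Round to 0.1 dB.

At ω = 2 rad/s:
pole (1 + j2·0.05) = 1 + j0.1 → |·| ≈ 1.005, ∠ ≈ 5.71°
|T| = 25 · 1 / (1.005) ≈ 24.876
Gain = 20 log₁₀(24.876) ≈ 27.92 dB

27.9 dB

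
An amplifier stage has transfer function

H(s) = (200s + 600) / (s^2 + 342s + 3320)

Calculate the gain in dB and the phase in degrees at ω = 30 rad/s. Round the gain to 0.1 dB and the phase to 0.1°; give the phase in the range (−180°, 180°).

Substitute s = j30:
Numerator: 200(j30) + 600 = 600 + j6000
Denominator: (j30)^2 + 342(j30) + 3320 = 2420 + j10260
|N| = √(600² + 6000²) ≈ 6029.9, ∠N ≈ 84.29°
|D| = √(2420² + 10260²) ≈ 10542, ∠D ≈ 76.73°
|H| = 6029.9 / 10542 ≈ 0.57199
Gain = 20 log₁₀(0.57199) ≈ -4.85 dB
∠H = 84.29° − 76.73° = 7.56°

-4.9 dB, 7.6°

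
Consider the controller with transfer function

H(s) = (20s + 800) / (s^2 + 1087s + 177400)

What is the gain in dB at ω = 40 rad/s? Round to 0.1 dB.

Substitute s = j40:
Numerator: 20(j40) + 800 = 800 + j800
Denominator: (j40)^2 + 1087(j40) + 177400 = 175800 + j43480
|N| = √(800² + 800²) ≈ 1131.4, ∠N ≈ 45.00°
|D| = √(175800² + 43480²) ≈ 1.811e+05, ∠D ≈ 13.89°
|H| = 1131.4 / 1.811e+05 ≈ 0.0062474
Gain = 20 log₁₀(0.0062474) ≈ -44.09 dB

-44.1 dB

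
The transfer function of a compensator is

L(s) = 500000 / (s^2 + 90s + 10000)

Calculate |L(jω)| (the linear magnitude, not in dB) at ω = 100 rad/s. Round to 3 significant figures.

At s = jω = j100:
quadratic: (j100)² + 90·j100 + 10000 = 0 + j9000 → |·| ≈ 9000, ∠ ≈ 90.00°
|L| = 500000 / 9000 ≈ 55.556

55.6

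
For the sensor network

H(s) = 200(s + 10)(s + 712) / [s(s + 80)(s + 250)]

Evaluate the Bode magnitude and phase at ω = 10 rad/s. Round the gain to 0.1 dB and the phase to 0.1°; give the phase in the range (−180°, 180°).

At s = jω = j10:
zero (s+10): 10 + j10 → |·| = √(10²+10²) = √200 ≈ 14.142, ∠ = arctan(10/10) ≈ 45.00°
zero (s+712): 712 + j10 → |·| = √(712²+10²) = √507044 ≈ 712.07, ∠ = arctan(10/712) ≈ 0.80°
pole (s+80): 80 + j10 → |·| = √(80²+10²) = √6500 ≈ 80.623, ∠ = arctan(10/80) ≈ 7.13°
pole (s+250): 250 + j10 → |·| = √(250²+10²) = √62600 ≈ 250.2, ∠ = arctan(10/250) ≈ 2.29°
pole at origin: |s| = 10, ∠ = 90.00° (in denominator)
|H| = 200 · 10070 / 2.0172e+05 ≈ 9.9841
Gain = 20 log₁₀(9.9841) ≈ 19.99 dB
∠H = 45.80° − 99.42° = -53.62°

20.0 dB, -53.6°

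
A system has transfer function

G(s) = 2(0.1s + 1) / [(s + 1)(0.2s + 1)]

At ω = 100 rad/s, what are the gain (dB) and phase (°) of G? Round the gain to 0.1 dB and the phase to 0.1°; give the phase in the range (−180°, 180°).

At ω = 100 rad/s:
zero (1 + j100·0.1) = 1 + j10 → |·| ≈ 10.05, ∠ ≈ 84.29°
pole (1 + j100·1) = 1 + j100 → |·| ≈ 100, ∠ ≈ 89.43°
pole (1 + j100·0.2) = 1 + j20 → |·| ≈ 20.025, ∠ ≈ 87.14°
|G| = 2 · 10.05 / (100 · 20.025) ≈ 0.010037
Gain = 20 log₁₀(0.010037) ≈ -39.97 dB
∠G = (84.29°) − (89.43° + 87.14°) = -92.28°

-40.0 dB, -92.3°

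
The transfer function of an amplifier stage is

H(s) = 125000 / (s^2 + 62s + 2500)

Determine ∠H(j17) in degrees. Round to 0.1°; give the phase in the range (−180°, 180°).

-25.5°

At s = jω = j17:
quadratic: (j17)² + 62·j17 + 2500 = 2211 + j1054 → |·| ≈ 2449.4, ∠ ≈ 25.49°
∠H = 0.00° − 25.49° = -25.49°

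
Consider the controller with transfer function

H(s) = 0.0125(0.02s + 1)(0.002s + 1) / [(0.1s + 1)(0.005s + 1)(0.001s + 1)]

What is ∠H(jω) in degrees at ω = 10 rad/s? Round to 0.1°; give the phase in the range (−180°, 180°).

At ω = 10 rad/s:
zero (1 + j10·0.02) = 1 + j0.2 → |·| ≈ 1.0198, ∠ ≈ 11.31°
zero (1 + j10·0.002) = 1 + j0.02 → |·| ≈ 1.0002, ∠ ≈ 1.15°
pole (1 + j10·0.1) = 1 + j1 → |·| ≈ 1.4142, ∠ ≈ 45.00°
pole (1 + j10·0.005) = 1 + j0.05 → |·| ≈ 1.0012, ∠ ≈ 2.86°
pole (1 + j10·0.001) = 1 + j0.01 → |·| ≈ 1, ∠ ≈ 0.57°
∠H = (11.31° + 1.15°) − (45.00° + 2.86° + 0.57°) = -35.97°

-36.0°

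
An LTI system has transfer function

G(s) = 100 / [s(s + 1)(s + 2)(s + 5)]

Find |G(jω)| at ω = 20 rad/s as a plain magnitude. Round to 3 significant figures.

0.000603

At s = jω = j20:
pole (s+1): 1 + j20 → |·| = √(1²+20²) = √401 ≈ 20.025, ∠ = arctan(20/1) ≈ 87.14°
pole (s+2): 2 + j20 → |·| = √(2²+20²) = √404 ≈ 20.1, ∠ = arctan(20/2) ≈ 84.29°
pole (s+5): 5 + j20 → |·| = √(5²+20²) = √425 ≈ 20.616, ∠ = arctan(20/5) ≈ 75.96°
pole at origin: |s| = 20, ∠ = 90.00° (in denominator)
|G| = 100 / 1.6596e+05 ≈ 0.00060255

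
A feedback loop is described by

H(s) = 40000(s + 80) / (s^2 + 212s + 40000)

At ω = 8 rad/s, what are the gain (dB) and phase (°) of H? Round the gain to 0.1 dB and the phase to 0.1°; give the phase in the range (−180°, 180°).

At s = jω = j8:
zero (s+80): 80 + j8 → |·| = √(80²+8²) = √6464 ≈ 80.399, ∠ = arctan(8/80) ≈ 5.71°
quadratic: (j8)² + 212·j8 + 40000 = 39936 + j1696 → |·| ≈ 39972, ∠ ≈ 2.43°
|H| = 40000 · 80.399 / 39972 ≈ 80.455
Gain = 20 log₁₀(80.455) ≈ 38.11 dB
∠H = 5.71° − 2.43° = 3.28°

38.1 dB, 3.3°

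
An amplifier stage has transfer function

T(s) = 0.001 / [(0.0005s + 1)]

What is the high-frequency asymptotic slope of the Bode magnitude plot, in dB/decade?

-20 dB/decade

Each pole contributes −20 dB/decade at high frequency; each zero contributes +20 dB/decade.
Net: 0 zero(s) − 1 pole(s) → -20 dB/decade.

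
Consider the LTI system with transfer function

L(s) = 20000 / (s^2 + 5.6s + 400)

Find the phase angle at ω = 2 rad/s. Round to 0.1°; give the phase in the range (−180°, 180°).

-1.6°

At s = jω = j2:
quadratic: (j2)² + 5.6·j2 + 400 = 396 + j11.2 → |·| ≈ 396.16, ∠ ≈ 1.62°
∠L = 0.00° − 1.62° = -1.62°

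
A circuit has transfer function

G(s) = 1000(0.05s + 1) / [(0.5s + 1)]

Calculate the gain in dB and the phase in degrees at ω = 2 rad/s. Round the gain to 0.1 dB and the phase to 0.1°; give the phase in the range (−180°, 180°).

57.0 dB, -39.3°

At ω = 2 rad/s:
zero (1 + j2·0.05) = 1 + j0.1 → |·| ≈ 1.005, ∠ ≈ 5.71°
pole (1 + j2·0.5) = 1 + j1 → |·| ≈ 1.4142, ∠ ≈ 45.00°
|G| = 1000 · 1.005 / (1.4142) ≈ 710.65
Gain = 20 log₁₀(710.65) ≈ 57.03 dB
∠G = (5.71°) − (45.00°) = -39.29°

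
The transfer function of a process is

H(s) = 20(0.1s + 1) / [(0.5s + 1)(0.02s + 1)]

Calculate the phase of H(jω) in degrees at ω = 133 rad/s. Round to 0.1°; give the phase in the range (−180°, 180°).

-72.8°

At ω = 133 rad/s:
zero (1 + j133·0.1) = 1 + j13.3 → |·| ≈ 13.338, ∠ ≈ 85.70°
pole (1 + j133·0.5) = 1 + j66.5 → |·| ≈ 66.508, ∠ ≈ 89.14°
pole (1 + j133·0.02) = 1 + j2.66 → |·| ≈ 2.8418, ∠ ≈ 69.40°
∠H = (85.70°) − (89.14° + 69.40°) = -72.84°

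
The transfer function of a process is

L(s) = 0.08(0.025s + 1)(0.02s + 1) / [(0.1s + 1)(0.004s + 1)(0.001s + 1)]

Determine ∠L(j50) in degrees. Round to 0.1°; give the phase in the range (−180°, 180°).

3.5°

At ω = 50 rad/s:
zero (1 + j50·0.025) = 1 + j1.25 → |·| ≈ 1.6008, ∠ ≈ 51.34°
zero (1 + j50·0.02) = 1 + j1 → |·| ≈ 1.4142, ∠ ≈ 45.00°
pole (1 + j50·0.1) = 1 + j5 → |·| ≈ 5.099, ∠ ≈ 78.69°
pole (1 + j50·0.004) = 1 + j0.2 → |·| ≈ 1.0198, ∠ ≈ 11.31°
pole (1 + j50·0.001) = 1 + j0.05 → |·| ≈ 1.0012, ∠ ≈ 2.86°
∠L = (51.34° + 45.00°) − (78.69° + 11.31° + 2.86°) = 3.48°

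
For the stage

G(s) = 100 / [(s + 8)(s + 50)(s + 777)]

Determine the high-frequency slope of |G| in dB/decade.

-60 dB/decade

Each pole contributes −20 dB/decade at high frequency; each zero contributes +20 dB/decade.
Net: 0 zero(s) − 3 pole(s) → -60 dB/decade.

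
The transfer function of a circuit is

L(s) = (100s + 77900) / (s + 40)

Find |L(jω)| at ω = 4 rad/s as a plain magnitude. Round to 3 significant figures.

1.94e+03

Substitute s = j4:
Numerator: 100(j4) + 77900 = 77900 + j400
Denominator: (j4) + 40 = 40 + j4
|N| = √(77900² + 400²) ≈ 77901, ∠N ≈ 0.29°
|D| = √(40² + 4²) ≈ 40.2, ∠D ≈ 5.71°
|L| = 77901 / 40.2 ≈ 1937.8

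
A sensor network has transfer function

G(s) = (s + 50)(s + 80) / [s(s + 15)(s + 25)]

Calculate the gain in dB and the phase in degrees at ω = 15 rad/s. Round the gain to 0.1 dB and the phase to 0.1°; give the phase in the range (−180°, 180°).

At s = jω = j15:
zero (s+50): 50 + j15 → |·| = √(50²+15²) = √2725 ≈ 52.202, ∠ = arctan(15/50) ≈ 16.70°
zero (s+80): 80 + j15 → |·| = √(80²+15²) = √6625 ≈ 81.394, ∠ = arctan(15/80) ≈ 10.62°
pole (s+15): 15 + j15 → |·| = √(15²+15²) = √450 ≈ 21.213, ∠ = arctan(15/15) ≈ 45.00°
pole (s+25): 25 + j15 → |·| = √(25²+15²) = √850 ≈ 29.155, ∠ = arctan(15/25) ≈ 30.96°
pole at origin: |s| = 15, ∠ = 90.00° (in denominator)
|G| = 1 · 4248.9 / 9277 ≈ 0.458
Gain = 20 log₁₀(0.458) ≈ -6.78 dB
∠G = 27.32° − 165.96° = -138.64°

-6.8 dB, -138.6°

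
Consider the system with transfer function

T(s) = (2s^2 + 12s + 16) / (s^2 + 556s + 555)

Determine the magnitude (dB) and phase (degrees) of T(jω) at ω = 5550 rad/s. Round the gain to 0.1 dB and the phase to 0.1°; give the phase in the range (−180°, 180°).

Substitute s = j5550:
Numerator: 2(j5550)^2 + 12(j5550) + 16 = -61604984 + j66600
Denominator: (j5550)^2 + 556(j5550) + 555 = -30801945 + j3085800
|N| = √(61604984² + 66600²) ≈ 6.1605e+07, ∠N ≈ 179.94°
|D| = √(30801945² + 3085800²) ≈ 3.0956e+07, ∠D ≈ 174.28°
|T| = 6.1605e+07 / 3.0956e+07 ≈ 1.9901
Gain = 20 log₁₀(1.9901) ≈ 5.98 dB
∠T = 179.94° − 174.28° = 5.66°

6.0 dB, 5.7°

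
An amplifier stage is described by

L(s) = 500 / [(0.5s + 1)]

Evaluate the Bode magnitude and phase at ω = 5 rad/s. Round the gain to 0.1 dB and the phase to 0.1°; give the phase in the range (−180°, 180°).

45.4 dB, -68.2°

At ω = 5 rad/s:
pole (1 + j5·0.5) = 1 + j2.5 → |·| ≈ 2.6926, ∠ ≈ 68.20°
|L| = 500 · 1 / (2.6926) ≈ 185.69
Gain = 20 log₁₀(185.69) ≈ 45.38 dB
∠L = (0°) − (68.20°) = -68.20°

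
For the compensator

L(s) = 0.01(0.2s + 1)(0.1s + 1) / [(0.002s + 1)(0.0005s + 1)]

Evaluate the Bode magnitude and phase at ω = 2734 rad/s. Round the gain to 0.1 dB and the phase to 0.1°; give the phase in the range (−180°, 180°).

44.0 dB, 46.2°

At ω = 2734 rad/s:
zero (1 + j2734·0.2) = 1 + j546.8 → |·| ≈ 546.8, ∠ ≈ 89.90°
zero (1 + j2734·0.1) = 1 + j273.4 → |·| ≈ 273.4, ∠ ≈ 89.79°
pole (1 + j2734·0.002) = 1 + j5.468 → |·| ≈ 5.5587, ∠ ≈ 79.64°
pole (1 + j2734·0.0005) = 1 + j1.367 → |·| ≈ 1.6937, ∠ ≈ 53.81°
|L| = 0.01 · 546.8 · 273.4 / (5.5587 · 1.6937) ≈ 158.79
Gain = 20 log₁₀(158.79) ≈ 44.02 dB
∠L = (89.90° + 89.79°) − (79.64° + 53.81°) = 46.24°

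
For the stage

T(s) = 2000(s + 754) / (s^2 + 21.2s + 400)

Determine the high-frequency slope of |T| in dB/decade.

-20 dB/decade

Each pole contributes −20 dB/decade at high frequency; each zero contributes +20 dB/decade.
Net: 1 zero(s) − 2 pole(s) → -20 dB/decade.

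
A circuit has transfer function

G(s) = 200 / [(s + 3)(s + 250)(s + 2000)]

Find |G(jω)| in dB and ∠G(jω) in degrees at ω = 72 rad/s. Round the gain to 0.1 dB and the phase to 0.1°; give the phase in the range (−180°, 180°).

At s = jω = j72:
pole (s+3): 3 + j72 → |·| = √(3²+72²) = √5193 ≈ 72.062, ∠ = arctan(72/3) ≈ 87.61°
pole (s+250): 250 + j72 → |·| = √(250²+72²) = √67684 ≈ 260.16, ∠ = arctan(72/250) ≈ 16.07°
pole (s+2000): 2000 + j72 → |·| = √(2000²+72²) = √4005184 ≈ 2001.3, ∠ = arctan(72/2000) ≈ 2.06°
|G| = 200 / 3.752e+07 ≈ 5.3305e-06
Gain = 20 log₁₀(5.3305e-06) ≈ -105.46 dB
∠G = 0.00° − 105.74° = -105.74°

-105.5 dB, -105.7°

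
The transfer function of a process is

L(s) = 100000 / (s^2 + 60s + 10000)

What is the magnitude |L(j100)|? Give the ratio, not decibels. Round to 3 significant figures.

16.7

At s = jω = j100:
quadratic: (j100)² + 60·j100 + 10000 = 0 + j6000 → |·| ≈ 6000, ∠ ≈ 90.00°
|L| = 100000 / 6000 ≈ 16.667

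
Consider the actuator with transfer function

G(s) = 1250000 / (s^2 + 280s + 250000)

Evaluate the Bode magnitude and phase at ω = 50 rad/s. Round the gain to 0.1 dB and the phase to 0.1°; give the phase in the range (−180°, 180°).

14.1 dB, -3.2°

At s = jω = j50:
quadratic: (j50)² + 280·j50 + 250000 = 247500 + j14000 → |·| ≈ 2.479e+05, ∠ ≈ 3.24°
|G| = 1250000 / 2.479e+05 ≈ 5.0424
Gain = 20 log₁₀(5.0424) ≈ 14.05 dB
∠G = 0.00° − 3.24° = -3.24°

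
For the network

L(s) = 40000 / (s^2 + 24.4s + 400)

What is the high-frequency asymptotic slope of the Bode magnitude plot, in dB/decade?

Each pole contributes −20 dB/decade at high frequency; each zero contributes +20 dB/decade.
Net: 0 zero(s) − 2 pole(s) → -40 dB/decade.

-40 dB/decade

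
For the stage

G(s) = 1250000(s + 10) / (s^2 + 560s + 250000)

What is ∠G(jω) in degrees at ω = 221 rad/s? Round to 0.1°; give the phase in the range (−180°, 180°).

55.8°

At s = jω = j221:
zero (s+10): 10 + j221 → |·| = √(10²+221²) = √48941 ≈ 221.23, ∠ = arctan(221/10) ≈ 87.41°
quadratic: (j221)² + 560·j221 + 250000 = 201159 + j123760 → |·| ≈ 2.3618e+05, ∠ ≈ 31.60°
∠G = 87.41° − 31.60° = 55.81°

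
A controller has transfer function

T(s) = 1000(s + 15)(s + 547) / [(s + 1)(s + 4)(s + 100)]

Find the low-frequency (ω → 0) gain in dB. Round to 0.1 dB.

T(0) = 1000·15·547 / (1·4·100) ≈ 20512
20 log₁₀(20512) ≈ 86.24 dB

86.2 dB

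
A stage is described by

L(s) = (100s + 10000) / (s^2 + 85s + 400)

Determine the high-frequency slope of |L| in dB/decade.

Each pole contributes −20 dB/decade at high frequency; each zero contributes +20 dB/decade.
Net: 1 zero(s) − 2 pole(s) → -20 dB/decade.

-20 dB/decade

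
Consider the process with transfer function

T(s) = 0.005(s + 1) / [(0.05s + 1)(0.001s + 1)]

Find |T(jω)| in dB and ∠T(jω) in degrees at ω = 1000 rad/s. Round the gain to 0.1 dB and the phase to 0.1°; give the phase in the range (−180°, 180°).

At ω = 1000 rad/s:
zero (1 + j1000·1) = 1 + j1000 → |·| ≈ 1000, ∠ ≈ 89.94°
pole (1 + j1000·0.05) = 1 + j50 → |·| ≈ 50.01, ∠ ≈ 88.85°
pole (1 + j1000·0.001) = 1 + j1 → |·| ≈ 1.4142, ∠ ≈ 45.00°
|T| = 0.005 · 1000 / (50.01 · 1.4142) ≈ 0.070697
Gain = 20 log₁₀(0.070697) ≈ -23.01 dB
∠T = (89.94°) − (88.85° + 45.00°) = -43.91°

-23.0 dB, -43.9°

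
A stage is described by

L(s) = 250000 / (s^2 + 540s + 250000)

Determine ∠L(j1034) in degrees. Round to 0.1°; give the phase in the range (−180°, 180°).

-145.7°

At s = jω = j1034:
quadratic: (j1034)² + 540·j1034 + 250000 = -819156 + j558360 → |·| ≈ 9.9135e+05, ∠ ≈ 145.72°
∠L = 0.00° − 145.72° = -145.72°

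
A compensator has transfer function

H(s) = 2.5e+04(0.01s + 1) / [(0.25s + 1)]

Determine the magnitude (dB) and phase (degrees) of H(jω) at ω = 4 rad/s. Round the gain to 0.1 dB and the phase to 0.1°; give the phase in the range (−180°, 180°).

85.0 dB, -42.7°

At ω = 4 rad/s:
zero (1 + j4·0.01) = 1 + j0.04 → |·| ≈ 1.0008, ∠ ≈ 2.29°
pole (1 + j4·0.25) = 1 + j1 → |·| ≈ 1.4142, ∠ ≈ 45.00°
|H| = 2.5e+04 · 1.0008 / (1.4142) ≈ 17692
Gain = 20 log₁₀(17692) ≈ 84.96 dB
∠H = (2.29°) − (45.00°) = -42.71°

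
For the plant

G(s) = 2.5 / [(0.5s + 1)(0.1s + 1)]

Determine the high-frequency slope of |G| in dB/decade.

-40 dB/decade

Each pole contributes −20 dB/decade at high frequency; each zero contributes +20 dB/decade.
Net: 0 zero(s) − 2 pole(s) → -40 dB/decade.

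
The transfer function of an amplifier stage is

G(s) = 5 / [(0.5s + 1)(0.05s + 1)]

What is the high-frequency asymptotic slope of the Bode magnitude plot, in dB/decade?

Each pole contributes −20 dB/decade at high frequency; each zero contributes +20 dB/decade.
Net: 0 zero(s) − 2 pole(s) → -40 dB/decade.

-40 dB/decade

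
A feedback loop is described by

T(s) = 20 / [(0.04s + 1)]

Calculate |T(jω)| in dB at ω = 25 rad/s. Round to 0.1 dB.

23.0 dB

At ω = 25 rad/s:
pole (1 + j25·0.04) = 1 + j1 → |·| ≈ 1.4142, ∠ ≈ 45.00°
|T| = 20 · 1 / (1.4142) ≈ 14.142
Gain = 20 log₁₀(14.142) ≈ 23.01 dB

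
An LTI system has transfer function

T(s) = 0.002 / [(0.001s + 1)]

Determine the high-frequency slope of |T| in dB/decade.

Each pole contributes −20 dB/decade at high frequency; each zero contributes +20 dB/decade.
Net: 0 zero(s) − 1 pole(s) → -20 dB/decade.

-20 dB/decade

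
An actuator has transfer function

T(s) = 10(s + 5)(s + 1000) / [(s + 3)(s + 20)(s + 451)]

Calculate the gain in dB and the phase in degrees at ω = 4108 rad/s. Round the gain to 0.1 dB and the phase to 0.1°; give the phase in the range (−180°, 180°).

-52.1 dB, -97.2°

At s = jω = j4108:
zero (s+5): 5 + j4108 → |·| = √(5²+4108²) = √16875689 ≈ 4108, ∠ = arctan(4108/5) ≈ 89.93°
zero (s+1000): 1000 + j4108 → |·| = √(1000²+4108²) = √17875664 ≈ 4228, ∠ = arctan(4108/1000) ≈ 76.32°
pole (s+3): 3 + j4108 → |·| = √(3²+4108²) = √16875673 ≈ 4108, ∠ = arctan(4108/3) ≈ 89.96°
pole (s+20): 20 + j4108 → |·| = √(20²+4108²) = √16876064 ≈ 4108, ∠ = arctan(4108/20) ≈ 89.72°
pole (s+451): 451 + j4108 → |·| = √(451²+4108²) = √17079065 ≈ 4132.7, ∠ = arctan(4108/451) ≈ 83.73°
|T| = 10 · 1.7369e+07 / 6.9742e+10 ≈ 0.0024905
Gain = 20 log₁₀(0.0024905) ≈ -52.07 dB
∠T = 166.25° − 263.41° = -97.16°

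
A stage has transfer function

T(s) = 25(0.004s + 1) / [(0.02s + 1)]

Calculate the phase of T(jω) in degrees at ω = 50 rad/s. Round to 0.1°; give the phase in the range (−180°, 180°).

At ω = 50 rad/s:
zero (1 + j50·0.004) = 1 + j0.2 → |·| ≈ 1.0198, ∠ ≈ 11.31°
pole (1 + j50·0.02) = 1 + j1 → |·| ≈ 1.4142, ∠ ≈ 45.00°
∠T = (11.31°) − (45.00°) = -33.69°

-33.7°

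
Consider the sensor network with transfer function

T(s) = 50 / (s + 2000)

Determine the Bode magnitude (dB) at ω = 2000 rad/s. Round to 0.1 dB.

Substitute s = j2000:
Numerator: 50 = 50 + j0
Denominator: (j2000) + 2000 = 2000 + j2000
|N| = √(50² + 0²) ≈ 50, ∠N ≈ 0.00°
|D| = √(2000² + 2000²) ≈ 2828.4, ∠D ≈ 45.00°
|T| = 50 / 2828.4 ≈ 0.017678
Gain = 20 log₁₀(0.017678) ≈ -35.05 dB

-35.1 dB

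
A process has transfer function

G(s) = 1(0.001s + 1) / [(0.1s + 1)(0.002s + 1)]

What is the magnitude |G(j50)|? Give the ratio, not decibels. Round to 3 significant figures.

At ω = 50 rad/s:
zero (1 + j50·0.001) = 1 + j0.05 → |·| ≈ 1.0012, ∠ ≈ 2.86°
pole (1 + j50·0.1) = 1 + j5 → |·| ≈ 5.099, ∠ ≈ 78.69°
pole (1 + j50·0.002) = 1 + j0.1 → |·| ≈ 1.005, ∠ ≈ 5.71°
|G| = 1 · 1.0012 / (5.099 · 1.005) ≈ 0.19538

0.195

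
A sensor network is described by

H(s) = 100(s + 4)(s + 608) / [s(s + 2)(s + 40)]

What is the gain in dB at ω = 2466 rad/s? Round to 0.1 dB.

-27.6 dB

At s = jω = j2466:
zero (s+4): 4 + j2466 → |·| = √(4²+2466²) = √6081172 ≈ 2466, ∠ = arctan(2466/4) ≈ 89.91°
zero (s+608): 608 + j2466 → |·| = √(608²+2466²) = √6450820 ≈ 2539.8, ∠ = arctan(2466/608) ≈ 76.15°
pole (s+2): 2 + j2466 → |·| = √(2²+2466²) = √6081160 ≈ 2466, ∠ = arctan(2466/2) ≈ 89.95°
pole (s+40): 40 + j2466 → |·| = √(40²+2466²) = √6082756 ≈ 2466.3, ∠ = arctan(2466/40) ≈ 89.07°
pole at origin: |s| = 2466, ∠ = 90.00° (in denominator)
|H| = 100 · 6.2631e+06 / 1.4998e+10 ≈ 0.04176
Gain = 20 log₁₀(0.04176) ≈ -27.58 dB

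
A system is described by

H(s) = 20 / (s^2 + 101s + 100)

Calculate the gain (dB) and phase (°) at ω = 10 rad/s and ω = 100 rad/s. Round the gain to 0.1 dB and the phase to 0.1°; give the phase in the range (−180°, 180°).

Substitute s = j10:
Numerator: 20 = 20 + j0
Denominator: (j10)^2 + 101(j10) + 100 = 0 + j1010
|N| = √(20² + 0²) ≈ 20, ∠N ≈ 0.00°
|D| = √(0² + 1010²) ≈ 1010, ∠D ≈ 90.00°
|H| = 20 / 1010 ≈ 0.019802
Gain = 20 log₁₀(0.019802) ≈ -34.07 dB
∠H = 0.00° − 90.00° = -90.00°

Substitute s = j100:
Numerator: 20 = 20 + j0
Denominator: (j100)^2 + 101(j100) + 100 = -9900 + j10100
|N| = √(20² + 0²) ≈ 20, ∠N ≈ 0.00°
|D| = √(9900² + 10100²) ≈ 14143, ∠D ≈ 134.43°
|H| = 20 / 14143 ≈ 0.0014141
Gain = 20 log₁₀(0.0014141) ≈ -56.99 dB
∠H = 0.00° − 134.43° = -134.43°

ω = 10: -34.1 dB, -90.0°; ω = 100: -57.0 dB, -134.4°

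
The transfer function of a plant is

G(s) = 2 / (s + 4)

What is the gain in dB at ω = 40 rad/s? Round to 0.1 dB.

At s = jω = j40:
pole (s+4): 4 + j40 → |·| = √(4²+40²) = √1616 ≈ 40.2, ∠ = arctan(40/4) ≈ 84.29°
|G| = 2 / 40.2 ≈ 0.049751
Gain = 20 log₁₀(0.049751) ≈ -26.06 dB

-26.1 dB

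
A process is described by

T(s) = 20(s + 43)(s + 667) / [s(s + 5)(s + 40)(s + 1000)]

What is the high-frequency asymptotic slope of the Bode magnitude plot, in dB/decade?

-40 dB/decade

Each pole contributes −20 dB/decade at high frequency; each zero contributes +20 dB/decade.
Net: 2 zero(s) − 4 pole(s) → -40 dB/decade.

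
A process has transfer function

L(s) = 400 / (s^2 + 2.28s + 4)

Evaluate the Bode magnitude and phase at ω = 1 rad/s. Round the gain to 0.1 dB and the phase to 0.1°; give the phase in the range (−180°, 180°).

40.5 dB, -37.2°

At s = jω = j1:
quadratic: (j1)² + 2.28·j1 + 4 = 3 + j2.28 → |·| ≈ 3.7681, ∠ ≈ 37.23°
|L| = 400 / 3.7681 ≈ 106.15
Gain = 20 log₁₀(106.15) ≈ 40.52 dB
∠L = 0.00° − 37.23° = -37.23°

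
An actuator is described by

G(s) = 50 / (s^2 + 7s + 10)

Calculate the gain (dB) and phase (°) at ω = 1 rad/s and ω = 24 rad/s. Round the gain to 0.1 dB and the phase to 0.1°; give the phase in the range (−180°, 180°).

Substitute s = j1:
Numerator: 50 = 50 + j0
Denominator: (j1)^2 + 7(j1) + 10 = 9 + j7
|N| = √(50² + 0²) ≈ 50, ∠N ≈ 0.00°
|D| = √(9² + 7²) ≈ 11.402, ∠D ≈ 37.87°
|G| = 50 / 11.402 ≈ 4.3852
Gain = 20 log₁₀(4.3852) ≈ 12.84 dB
∠G = 0.00° − 37.87° = -37.87°

Substitute s = j24:
Numerator: 50 = 50 + j0
Denominator: (j24)^2 + 7(j24) + 10 = -566 + j168
|N| = √(50² + 0²) ≈ 50, ∠N ≈ 0.00°
|D| = √(566² + 168²) ≈ 590.41, ∠D ≈ 163.47°
|G| = 50 / 590.41 ≈ 0.084687
Gain = 20 log₁₀(0.084687) ≈ -21.44 dB
∠G = 0.00° − 163.47° = -163.47°

ω = 1: 12.8 dB, -37.9°; ω = 24: -21.4 dB, -163.5°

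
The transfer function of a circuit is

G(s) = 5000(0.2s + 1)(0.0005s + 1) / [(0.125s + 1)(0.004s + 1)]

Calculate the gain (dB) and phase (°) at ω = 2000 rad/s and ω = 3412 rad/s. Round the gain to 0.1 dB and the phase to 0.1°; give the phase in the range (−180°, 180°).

ω = 2000: 62.9 dB, -37.8°; ω = 3412: 61.3 dB, -26.1°

At ω = 2000 rad/s:
zero (1 + j2000·0.2) = 1 + j400 → |·| ≈ 400, ∠ ≈ 89.86°
zero (1 + j2000·0.0005) = 1 + j1 → |·| ≈ 1.4142, ∠ ≈ 45.00°
pole (1 + j2000·0.125) = 1 + j250 → |·| ≈ 250, ∠ ≈ 89.77°
pole (1 + j2000·0.004) = 1 + j8 → |·| ≈ 8.0623, ∠ ≈ 82.87°
|G| = 5000 · 400 · 1.4142 / (250 · 8.0623) ≈ 1403.3
Gain = 20 log₁₀(1403.3) ≈ 62.94 dB
∠G = (89.86° + 45.00°) − (89.77° + 82.87°) = -37.78°

At ω = 3412 rad/s:
zero (1 + j3412·0.2) = 1 + j682.4 → |·| ≈ 682.4, ∠ ≈ 89.92°
zero (1 + j3412·0.0005) = 1 + j1.706 → |·| ≈ 1.9775, ∠ ≈ 59.62°
pole (1 + j3412·0.125) = 1 + j426.5 → |·| ≈ 426.5, ∠ ≈ 89.87°
pole (1 + j3412·0.004) = 1 + j13.648 → |·| ≈ 13.685, ∠ ≈ 85.81°
|G| = 5000 · 682.4 · 1.9775 / (426.5 · 13.685) ≈ 1156
Gain = 20 log₁₀(1156) ≈ 61.26 dB
∠G = (89.92° + 59.62°) − (89.87° + 85.81°) = -26.14°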